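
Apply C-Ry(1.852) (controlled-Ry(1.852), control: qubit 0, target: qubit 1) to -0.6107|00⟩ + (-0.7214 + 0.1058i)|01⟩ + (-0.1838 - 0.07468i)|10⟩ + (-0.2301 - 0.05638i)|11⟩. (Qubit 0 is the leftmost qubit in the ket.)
-0.6107|00⟩ + (-0.7214 + 0.1058i)|01⟩ + (0.07343 + 0.0001748i)|10⟩ + (-0.2852 - 0.09357i)|11⟩

C-Ry(1.852) leaves the control-|0⟩ kets |00⟩, |01⟩ unchanged and applies Ry(1.852) to qubit 1 on the control-|1⟩ pair (|10⟩, |11⟩).
Ry(1.852) = [[cos(θ/2), −sin(θ/2)], [sin(θ/2), cos(θ/2)]]; θ = 1.852, cos(θ/2) ≈ 0.601036, sin(θ/2) ≈ 0.799222.
With a = amp(|10⟩) = (-0.1838 - 0.07468i) and b = amp(|11⟩) = (-0.2301 - 0.05638i):
new amp(|10⟩) = (0.601036)·a + (-0.799222)·b = (0.07343 + 0.0001748i)
new amp(|11⟩) = (0.799222)·a + (0.601036)·b = (-0.2852 - 0.09357i)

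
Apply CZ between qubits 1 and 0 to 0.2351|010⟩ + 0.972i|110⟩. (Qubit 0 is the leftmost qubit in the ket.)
0.2351|010⟩ - 0.972i|110⟩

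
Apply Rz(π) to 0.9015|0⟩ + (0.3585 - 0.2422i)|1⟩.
-0.9015i|0⟩ + (0.2422 + 0.3585i)|1⟩

Rz(π) = [[e^(−iθ/2), 0], [0, e^(iθ/2)]] with e^(±iθ/2) = cos(θ/2) ± i·sin(θ/2); θ = π, cos(θ/2) ≈ 0, sin(θ/2) ≈ 1.
With a = amp(|0⟩) = 0.9015 and b = amp(|1⟩) = (0.3585 - 0.2422i):
new amp(|0⟩) = (-i)·a = -0.9015i
new amp(|1⟩) = (i)·b = (0.2422 + 0.3585i)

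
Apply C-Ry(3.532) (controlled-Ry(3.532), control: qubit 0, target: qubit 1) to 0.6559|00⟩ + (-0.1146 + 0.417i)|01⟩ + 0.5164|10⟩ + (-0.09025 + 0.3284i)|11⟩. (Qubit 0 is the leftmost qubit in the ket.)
0.6559|00⟩ + (-0.1146 + 0.417i)|01⟩ + (-0.01163 - 0.3222i)|10⟩ + (0.5241 - 0.0637i)|11⟩

C-Ry(3.532) leaves the control-|0⟩ kets |00⟩, |01⟩ unchanged and applies Ry(3.532) to qubit 1 on the control-|1⟩ pair (|10⟩, |11⟩).
Ry(3.532) = [[cos(θ/2), −sin(θ/2)], [sin(θ/2), cos(θ/2)]]; θ = 3.532, cos(θ/2) ≈ -0.193966, sin(θ/2) ≈ 0.981008.
With a = amp(|10⟩) = 0.5164 and b = amp(|11⟩) = (-0.09025 + 0.3284i):
new amp(|10⟩) = (-0.193966)·a + (-0.981008)·b = (-0.01163 - 0.3222i)
new amp(|11⟩) = (0.981008)·a + (-0.193966)·b = (0.5241 - 0.0637i)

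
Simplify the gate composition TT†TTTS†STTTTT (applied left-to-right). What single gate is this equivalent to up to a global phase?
I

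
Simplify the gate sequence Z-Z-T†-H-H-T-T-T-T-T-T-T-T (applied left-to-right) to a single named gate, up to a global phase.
T†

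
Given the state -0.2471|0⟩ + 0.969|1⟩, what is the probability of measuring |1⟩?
0.939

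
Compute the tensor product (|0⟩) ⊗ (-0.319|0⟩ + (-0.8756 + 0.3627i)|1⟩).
-0.319|00⟩ + (-0.8756 + 0.3627i)|01⟩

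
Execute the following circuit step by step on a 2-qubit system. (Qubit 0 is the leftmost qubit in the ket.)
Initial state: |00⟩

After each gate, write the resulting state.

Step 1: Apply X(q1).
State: |01⟩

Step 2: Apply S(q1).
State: i|01⟩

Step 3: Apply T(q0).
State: i|01⟩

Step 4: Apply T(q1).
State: (-1/√2 + (1/√2)i)|01⟩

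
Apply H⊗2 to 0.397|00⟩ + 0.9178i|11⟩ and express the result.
(0.1985 + 0.4589i)|00⟩ + (0.1985 - 0.4589i)|01⟩ + (0.1985 - 0.4589i)|10⟩ + (0.1985 + 0.4589i)|11⟩

H⊗2 gives amp(|y⟩) = (1/2) Σ_x (−1)^(x·y) amp(|x⟩), where x·y is the number of positions in which both x and y have a 1.
|00⟩: (0.397 + 0.9178i)/2 = (0.1985 + 0.4589i)
|01⟩: (0.397 - 0.9178i)/2 = (0.1985 - 0.4589i)
|10⟩: (0.397 - 0.9178i)/2 = (0.1985 - 0.4589i)
|11⟩: (0.397 + 0.9178i)/2 = (0.1985 + 0.4589i)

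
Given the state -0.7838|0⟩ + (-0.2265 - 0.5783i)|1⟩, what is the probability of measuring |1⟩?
0.3857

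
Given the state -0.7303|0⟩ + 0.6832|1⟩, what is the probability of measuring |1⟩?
0.4668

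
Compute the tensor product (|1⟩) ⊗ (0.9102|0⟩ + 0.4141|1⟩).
0.9102|10⟩ + 0.4141|11⟩

amp(|b₁b₂…⟩) = product of the factor amplitudes for bits b₁, b₂, …; only kets whose every factor amplitude is nonzero survive.
|10⟩: (1)(0.9102) = 0.9102
|11⟩: (1)(0.4141) = 0.4141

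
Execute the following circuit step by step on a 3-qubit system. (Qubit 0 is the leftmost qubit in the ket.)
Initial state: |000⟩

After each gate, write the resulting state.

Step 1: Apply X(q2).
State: |001⟩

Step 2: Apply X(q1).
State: |011⟩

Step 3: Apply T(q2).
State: (1/√2 + (1/√2)i)|011⟩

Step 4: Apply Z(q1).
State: (-1/√2 - (1/√2)i)|011⟩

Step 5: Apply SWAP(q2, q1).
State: (-1/√2 - (1/√2)i)|011⟩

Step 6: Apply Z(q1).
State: (1/√2 + (1/√2)i)|011⟩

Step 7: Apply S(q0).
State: (1/√2 + (1/√2)i)|011⟩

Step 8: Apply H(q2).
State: (1/2 + (1/2)i)|010⟩ + (-1/2 - (1/2)i)|011⟩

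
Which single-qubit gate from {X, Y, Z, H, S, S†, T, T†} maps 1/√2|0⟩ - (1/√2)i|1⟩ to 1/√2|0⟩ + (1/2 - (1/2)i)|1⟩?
T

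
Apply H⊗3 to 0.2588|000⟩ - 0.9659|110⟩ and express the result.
-0.25|000⟩ - 0.25|001⟩ + 0.433|010⟩ + 0.433|011⟩ + 0.433|100⟩ + 0.433|101⟩ - 0.25|110⟩ - 0.25|111⟩

H⊗3 gives amp(|y⟩) = (1/2√2) Σ_x (−1)^(x·y) amp(|x⟩), where x·y is the number of positions in which both x and y have a 1.
|000⟩: (0.2588 - 0.9659)/(2√2) = -0.25
|001⟩: (0.2588 - 0.9659)/(2√2) = -0.25
|010⟩: (0.2588 + 0.9659)/(2√2) = 0.433
|011⟩: (0.2588 + 0.9659)/(2√2) = 0.433
|100⟩: (0.2588 + 0.9659)/(2√2) = 0.433
|101⟩: (0.2588 + 0.9659)/(2√2) = 0.433
|110⟩: (0.2588 - 0.9659)/(2√2) = -0.25
|111⟩: (0.2588 - 0.9659)/(2√2) = -0.25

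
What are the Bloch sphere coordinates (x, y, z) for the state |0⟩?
(0, 0, 1)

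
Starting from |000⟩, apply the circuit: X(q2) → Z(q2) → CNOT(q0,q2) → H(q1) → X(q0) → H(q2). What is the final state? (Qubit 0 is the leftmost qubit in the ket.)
-1/2|100⟩ + 1/2|101⟩ - 1/2|110⟩ + 1/2|111⟩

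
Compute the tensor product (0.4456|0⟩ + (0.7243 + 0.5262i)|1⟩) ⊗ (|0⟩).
0.4456|00⟩ + (0.7243 + 0.5262i)|10⟩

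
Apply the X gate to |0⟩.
|1⟩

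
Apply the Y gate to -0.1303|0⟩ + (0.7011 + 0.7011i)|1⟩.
(0.7011 - 0.7011i)|0⟩ - 0.1303i|1⟩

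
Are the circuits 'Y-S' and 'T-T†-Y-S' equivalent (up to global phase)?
Yes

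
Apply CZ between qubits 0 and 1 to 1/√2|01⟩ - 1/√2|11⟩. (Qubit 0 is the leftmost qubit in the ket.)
1/√2|01⟩ + 1/√2|11⟩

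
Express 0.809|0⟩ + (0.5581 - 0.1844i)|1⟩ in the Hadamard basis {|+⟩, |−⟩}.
(0.9667 - 0.1304i)|+⟩ + (0.1774 + 0.1304i)|−⟩

With |ψ⟩ = α|0⟩ + β|1⟩, the Hadamard-basis coefficients are ⟨+|ψ⟩ = (α + β)/√2 and ⟨−|ψ⟩ = (α − β)/√2.
Here α = 0.809, β = (0.5581 - 0.1844i): (α + β)/√2 = (0.9667 - 0.1304i), (α − β)/√2 = (0.1774 + 0.1304i).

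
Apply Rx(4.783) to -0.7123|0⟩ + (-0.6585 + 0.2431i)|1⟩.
(0.6869 + 0.4489i)|0⟩ + (0.4818 + 0.3077i)|1⟩

Rx(4.783) = [[cos(θ/2), −i·sin(θ/2)], [−i·sin(θ/2), cos(θ/2)]]; θ = 4.783, cos(θ/2) ≈ -0.731626, sin(θ/2) ≈ 0.681707.
With a = amp(|0⟩) = -0.7123 and b = amp(|1⟩) = (-0.6585 + 0.2431i):
new amp(|0⟩) = (-0.731626)·a + (-0.681707i)·b = (0.6869 + 0.4489i)
new amp(|1⟩) = (-0.681707i)·a + (-0.731626)·b = (0.4818 + 0.3077i)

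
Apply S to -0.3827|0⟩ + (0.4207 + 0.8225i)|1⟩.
-0.3827|0⟩ + (-0.8225 + 0.4207i)|1⟩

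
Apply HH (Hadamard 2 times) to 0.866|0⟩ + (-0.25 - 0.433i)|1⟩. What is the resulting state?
0.866|0⟩ + (-0.25 - 0.433i)|1⟩

H² = I, so an even number of Hadamards cancels: H^2 = I and the state is unchanged.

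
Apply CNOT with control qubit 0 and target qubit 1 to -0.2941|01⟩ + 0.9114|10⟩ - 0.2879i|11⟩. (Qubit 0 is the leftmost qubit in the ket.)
-0.2941|01⟩ - 0.2879i|10⟩ + 0.9114|11⟩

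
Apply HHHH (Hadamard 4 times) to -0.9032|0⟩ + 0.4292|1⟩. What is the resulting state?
-0.9032|0⟩ + 0.4292|1⟩

H² = I, so an even number of Hadamards cancels: H^4 = I and the state is unchanged.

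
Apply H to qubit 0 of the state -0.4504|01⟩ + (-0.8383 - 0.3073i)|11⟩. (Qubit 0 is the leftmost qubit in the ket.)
(-0.9112 - 0.2173i)|01⟩ + (0.2743 + 0.2173i)|11⟩

H on qubit 0 mixes each pair of kets that differ only in qubit 0: amplitudes (a, b) of (|…0…⟩, |…1…⟩) become ((a + b)/√2, (a − b)/√2). Kets absent from the input have amplitude 0.
(|01⟩, |11⟩): (a, b) = (-0.4504, (-0.8383 - 0.3073i)) → ((-0.9112 - 0.2173i), (0.2743 + 0.2173i))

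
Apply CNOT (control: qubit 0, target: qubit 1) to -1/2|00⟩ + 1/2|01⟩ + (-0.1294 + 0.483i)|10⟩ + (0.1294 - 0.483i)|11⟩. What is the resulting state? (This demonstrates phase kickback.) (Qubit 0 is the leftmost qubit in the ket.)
-1/2|00⟩ + 1/2|01⟩ + (0.1294 - 0.483i)|10⟩ + (-0.1294 + 0.483i)|11⟩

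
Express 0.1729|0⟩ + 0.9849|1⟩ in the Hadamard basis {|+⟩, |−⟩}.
0.8187|+⟩ - 0.5742|−⟩

With |ψ⟩ = α|0⟩ + β|1⟩, the Hadamard-basis coefficients are ⟨+|ψ⟩ = (α + β)/√2 and ⟨−|ψ⟩ = (α − β)/√2.
Here α = 0.1729, β = 0.9849: (α + β)/√2 = 0.8187, (α − β)/√2 = -0.5742.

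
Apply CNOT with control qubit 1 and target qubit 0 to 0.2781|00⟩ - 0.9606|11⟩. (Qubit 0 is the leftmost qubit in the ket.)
0.2781|00⟩ - 0.9606|01⟩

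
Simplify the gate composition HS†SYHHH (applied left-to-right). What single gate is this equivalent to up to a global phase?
Y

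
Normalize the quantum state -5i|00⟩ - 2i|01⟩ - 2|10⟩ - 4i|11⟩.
-0.7143i|00⟩ - 0.2857i|01⟩ - 0.2857|10⟩ - 0.5714i|11⟩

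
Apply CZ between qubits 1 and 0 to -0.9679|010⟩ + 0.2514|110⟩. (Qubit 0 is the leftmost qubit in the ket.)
-0.9679|010⟩ - 0.2514|110⟩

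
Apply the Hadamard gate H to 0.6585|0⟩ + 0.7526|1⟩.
0.9978|0⟩ - 0.06654|1⟩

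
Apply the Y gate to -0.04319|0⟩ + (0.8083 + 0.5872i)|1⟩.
(0.5872 - 0.8083i)|0⟩ - 0.04319i|1⟩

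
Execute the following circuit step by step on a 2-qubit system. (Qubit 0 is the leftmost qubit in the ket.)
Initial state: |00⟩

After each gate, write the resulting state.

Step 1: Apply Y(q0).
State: i|10⟩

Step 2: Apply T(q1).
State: i|10⟩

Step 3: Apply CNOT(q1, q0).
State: i|10⟩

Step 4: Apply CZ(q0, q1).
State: i|10⟩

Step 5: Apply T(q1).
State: i|10⟩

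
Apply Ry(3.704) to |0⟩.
-0.2775|0⟩ + 0.9607|1⟩

Ry(3.704) = [[cos(θ/2), −sin(θ/2)], [sin(θ/2), cos(θ/2)]]; θ = 3.704, cos(θ/2) ≈ -0.277512, sin(θ/2) ≈ 0.960722.
With a = amp(|0⟩) = 1 and b = amp(|1⟩) = 0:
new amp(|0⟩) = (-0.277512)·a + (-0.960722)·b = -0.2775
new amp(|1⟩) = (0.960722)·a + (-0.277512)·b = 0.9607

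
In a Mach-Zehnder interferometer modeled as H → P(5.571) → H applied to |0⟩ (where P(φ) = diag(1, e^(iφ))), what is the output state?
(0.8785 - 0.3267i)|0⟩ + (0.1215 + 0.3267i)|1⟩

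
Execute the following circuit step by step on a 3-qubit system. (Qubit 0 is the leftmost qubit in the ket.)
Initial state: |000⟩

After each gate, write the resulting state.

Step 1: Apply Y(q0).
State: i|100⟩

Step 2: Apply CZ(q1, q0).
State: i|100⟩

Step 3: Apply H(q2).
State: (1/√2)i|100⟩ + (1/√2)i|101⟩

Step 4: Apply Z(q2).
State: (1/√2)i|100⟩ - (1/√2)i|101⟩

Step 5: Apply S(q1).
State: (1/√2)i|100⟩ - (1/√2)i|101⟩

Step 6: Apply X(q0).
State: (1/√2)i|000⟩ - (1/√2)i|001⟩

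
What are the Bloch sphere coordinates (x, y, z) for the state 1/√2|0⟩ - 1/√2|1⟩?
(-1, 0, 0)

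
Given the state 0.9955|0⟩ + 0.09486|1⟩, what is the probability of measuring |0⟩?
0.991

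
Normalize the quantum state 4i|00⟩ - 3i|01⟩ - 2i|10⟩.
0.7428i|00⟩ - 0.5571i|01⟩ - 0.3714i|10⟩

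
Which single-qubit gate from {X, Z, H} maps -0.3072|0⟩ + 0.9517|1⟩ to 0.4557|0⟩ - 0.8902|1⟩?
H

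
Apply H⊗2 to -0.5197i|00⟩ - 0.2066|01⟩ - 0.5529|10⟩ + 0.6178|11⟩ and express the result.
(-0.07085 - 0.2599i)|00⟩ + (-0.4821 - 0.2599i)|01⟩ + (-0.1358 - 0.2599i)|10⟩ + (0.6887 - 0.2599i)|11⟩

H⊗2 gives amp(|y⟩) = (1/2) Σ_x (−1)^(x·y) amp(|x⟩), where x·y is the number of positions in which both x and y have a 1.
|00⟩: (-0.5197i - 0.2066 - 0.5529 + 0.6178)/2 = (-0.07085 - 0.2599i)
|01⟩: (-0.5197i + 0.2066 - 0.5529 - 0.6178)/2 = (-0.4821 - 0.2599i)
|10⟩: (-0.5197i - 0.2066 + 0.5529 - 0.6178)/2 = (-0.1358 - 0.2599i)
|11⟩: (-0.5197i + 0.2066 + 0.5529 + 0.6178)/2 = (0.6887 - 0.2599i)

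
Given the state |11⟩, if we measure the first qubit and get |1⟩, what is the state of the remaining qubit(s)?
|1⟩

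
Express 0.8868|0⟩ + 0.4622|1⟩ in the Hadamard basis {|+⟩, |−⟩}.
0.9539|+⟩ + 0.3002|−⟩

With |ψ⟩ = α|0⟩ + β|1⟩, the Hadamard-basis coefficients are ⟨+|ψ⟩ = (α + β)/√2 and ⟨−|ψ⟩ = (α − β)/√2.
Here α = 0.8868, β = 0.4622: (α + β)/√2 = 0.9539, (α − β)/√2 = 0.3002.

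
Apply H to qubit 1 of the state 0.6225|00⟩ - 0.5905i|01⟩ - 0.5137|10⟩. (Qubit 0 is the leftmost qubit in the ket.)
(0.4402 - 0.4175i)|00⟩ + (0.4402 + 0.4175i)|01⟩ - 0.3632|10⟩ - 0.3632|11⟩

H on qubit 1 mixes each pair of kets that differ only in qubit 1: amplitudes (a, b) of (|…0…⟩, |…1…⟩) become ((a + b)/√2, (a − b)/√2). Kets absent from the input have amplitude 0.
(|00⟩, |01⟩): (a, b) = (0.6225, -0.5905i) → ((0.4402 - 0.4175i), (0.4402 + 0.4175i))
(|10⟩, |11⟩): (a, b) = (-0.5137, 0) → (-0.3632, -0.3632)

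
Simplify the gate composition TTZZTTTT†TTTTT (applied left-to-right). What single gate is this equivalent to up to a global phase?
T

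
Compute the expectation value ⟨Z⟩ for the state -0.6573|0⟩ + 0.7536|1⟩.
-0.1359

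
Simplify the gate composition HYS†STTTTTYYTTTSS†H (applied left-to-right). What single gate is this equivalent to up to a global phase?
Y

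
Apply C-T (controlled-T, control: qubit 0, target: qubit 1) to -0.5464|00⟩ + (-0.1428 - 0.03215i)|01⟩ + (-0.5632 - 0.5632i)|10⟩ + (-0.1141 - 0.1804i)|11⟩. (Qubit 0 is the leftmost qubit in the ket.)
-0.5464|00⟩ + (-0.1428 - 0.03215i)|01⟩ + (-0.5632 - 0.5632i)|10⟩ + (0.04688 - 0.2082i)|11⟩

C-T leaves the control-|0⟩ kets |00⟩, |01⟩ unchanged and applies T to qubit 1 on the control-|1⟩ pair (|10⟩, |11⟩).
T = [[1, 0], [0, (1/√2 + (1/√2)i)]].
With a = amp(|10⟩) = (-0.5632 - 0.5632i) and b = amp(|11⟩) = (-0.1141 - 0.1804i):
new amp(|10⟩) = (1)·a = (-0.5632 - 0.5632i)
new amp(|11⟩) = (1/√2 + (1/√2)i)·b = (0.04688 - 0.2082i)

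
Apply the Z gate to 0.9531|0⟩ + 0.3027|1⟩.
0.9531|0⟩ - 0.3027|1⟩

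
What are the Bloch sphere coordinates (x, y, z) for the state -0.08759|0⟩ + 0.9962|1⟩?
(-0.1745, 0, -0.9847)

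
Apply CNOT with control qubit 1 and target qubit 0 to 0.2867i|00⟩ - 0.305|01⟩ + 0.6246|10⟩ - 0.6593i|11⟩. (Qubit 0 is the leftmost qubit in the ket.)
0.2867i|00⟩ - 0.6593i|01⟩ + 0.6246|10⟩ - 0.305|11⟩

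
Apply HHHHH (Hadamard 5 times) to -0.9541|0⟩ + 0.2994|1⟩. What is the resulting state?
-0.4629|0⟩ - 0.8864|1⟩

H² = I, so H^5 = H: a single Hadamard. With (a, b) = (-0.9541, 0.2994), H gives ((a + b)/√2, (a − b)/√2) = (-0.4629, -0.8864).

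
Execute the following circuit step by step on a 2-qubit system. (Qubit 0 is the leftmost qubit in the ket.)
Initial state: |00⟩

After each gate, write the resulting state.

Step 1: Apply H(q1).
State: 1/√2|00⟩ + 1/√2|01⟩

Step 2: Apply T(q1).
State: 1/√2|00⟩ + (1/2 + (1/2)i)|01⟩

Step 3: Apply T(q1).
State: 1/√2|00⟩ + (1/√2)i|01⟩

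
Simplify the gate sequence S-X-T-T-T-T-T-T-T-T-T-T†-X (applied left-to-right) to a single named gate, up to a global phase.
S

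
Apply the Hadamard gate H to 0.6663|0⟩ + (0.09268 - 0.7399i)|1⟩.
(0.5367 - 0.5232i)|0⟩ + (0.4056 + 0.5232i)|1⟩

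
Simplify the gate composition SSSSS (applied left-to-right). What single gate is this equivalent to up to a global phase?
S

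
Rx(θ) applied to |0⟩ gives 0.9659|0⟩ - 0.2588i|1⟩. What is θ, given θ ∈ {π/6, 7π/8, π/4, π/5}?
π/6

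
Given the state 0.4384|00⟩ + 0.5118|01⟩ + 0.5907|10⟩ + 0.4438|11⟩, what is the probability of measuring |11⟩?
0.197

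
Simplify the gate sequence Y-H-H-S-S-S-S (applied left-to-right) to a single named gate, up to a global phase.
Y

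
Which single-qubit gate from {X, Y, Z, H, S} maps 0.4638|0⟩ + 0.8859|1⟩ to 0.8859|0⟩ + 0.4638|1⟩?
X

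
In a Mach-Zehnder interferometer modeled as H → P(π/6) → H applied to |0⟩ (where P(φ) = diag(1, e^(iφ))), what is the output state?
(0.933 + 0.25i)|0⟩ + (0.06699 - 0.25i)|1⟩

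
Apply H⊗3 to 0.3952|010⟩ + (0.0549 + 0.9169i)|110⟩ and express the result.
(0.1591 + 0.3242i)|000⟩ + (0.1591 + 0.3242i)|001⟩ + (-0.1591 - 0.3242i)|010⟩ + (-0.1591 - 0.3242i)|011⟩ + (0.1203 - 0.3242i)|100⟩ + (0.1203 - 0.3242i)|101⟩ + (-0.1203 + 0.3242i)|110⟩ + (-0.1203 + 0.3242i)|111⟩

H⊗3 gives amp(|y⟩) = (1/2√2) Σ_x (−1)^(x·y) amp(|x⟩), where x·y is the number of positions in which both x and y have a 1.
|000⟩: (0.3952 + (0.0549 + 0.9169i))/(2√2) = (0.1591 + 0.3242i)
|001⟩: (0.3952 + (0.0549 + 0.9169i))/(2√2) = (0.1591 + 0.3242i)
|010⟩: (-0.3952 - (0.0549 + 0.9169i))/(2√2) = (-0.1591 - 0.3242i)
|011⟩: (-0.3952 - (0.0549 + 0.9169i))/(2√2) = (-0.1591 - 0.3242i)
|100⟩: (0.3952 - (0.0549 + 0.9169i))/(2√2) = (0.1203 - 0.3242i)
|101⟩: (0.3952 - (0.0549 + 0.9169i))/(2√2) = (0.1203 - 0.3242i)
|110⟩: (-0.3952 + (0.0549 + 0.9169i))/(2√2) = (-0.1203 + 0.3242i)
|111⟩: (-0.3952 + (0.0549 + 0.9169i))/(2√2) = (-0.1203 + 0.3242i)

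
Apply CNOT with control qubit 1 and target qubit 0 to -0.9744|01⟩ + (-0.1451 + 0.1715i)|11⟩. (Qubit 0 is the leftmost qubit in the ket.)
(-0.1451 + 0.1715i)|01⟩ - 0.9744|11⟩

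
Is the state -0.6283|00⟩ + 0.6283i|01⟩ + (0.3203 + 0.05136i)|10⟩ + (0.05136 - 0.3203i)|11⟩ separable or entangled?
Separable

Writing the state as a|00⟩ + b|01⟩ + c|10⟩ + d|11⟩, it is a product state iff ad − bc = 0.
Here (a, b, c, d) = (-0.6283, 0.6283i, (0.3203 + 0.05136i), (0.05136 - 0.3203i)): ad − bc = (-0.6283)(0.05136 - 0.3203i) − (0.6283i)(0.3203 + 0.05136i) = 0, so the state is separable.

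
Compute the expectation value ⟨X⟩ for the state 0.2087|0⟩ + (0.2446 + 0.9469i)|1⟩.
0.1021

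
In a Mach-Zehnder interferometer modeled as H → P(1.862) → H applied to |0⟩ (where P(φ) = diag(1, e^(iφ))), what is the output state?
(0.3564 + 0.4789i)|0⟩ + (0.6436 - 0.4789i)|1⟩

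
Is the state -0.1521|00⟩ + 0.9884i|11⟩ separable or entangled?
Entangled

Writing the state as a|00⟩ + b|01⟩ + c|10⟩ + d|11⟩, it is a product state iff ad − bc = 0.
Here (a, b, c, d) = (-0.1521, 0, 0, 0.9884i): ad − bc = (-0.1521)(0.9884i) − (0)(0) = -0.1503i ≠ 0, so the state is entangled.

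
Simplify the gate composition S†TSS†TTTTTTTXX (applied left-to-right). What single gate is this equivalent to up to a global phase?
S†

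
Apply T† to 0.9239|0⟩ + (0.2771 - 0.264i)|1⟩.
0.9239|0⟩ + (0.009263 - 0.3826i)|1⟩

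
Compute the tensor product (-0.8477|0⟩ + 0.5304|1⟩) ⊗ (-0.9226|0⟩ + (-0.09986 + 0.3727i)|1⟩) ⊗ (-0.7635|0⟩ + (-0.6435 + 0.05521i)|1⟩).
-0.5971|000⟩ + (-0.5033 + 0.04318i)|001⟩ + (-0.06463 + 0.2412i)|010⟩ + (-0.03703 + 0.208i)|011⟩ + 0.3736|100⟩ + (0.3149 - 0.02702i)|101⟩ + (0.04044 - 0.1509i)|110⟩ + (0.02317 - 0.1301i)|111⟩

amp(|b₁b₂…⟩) = product of the factor amplitudes for bits b₁, b₂, …; only kets whose every factor amplitude is nonzero survive.
|000⟩: (-0.8477)(-0.9226)(-0.7635) = -0.5971
|001⟩: (-0.8477)(-0.9226)(-0.6435 + 0.05521i) = (-0.5033 + 0.04318i)
|010⟩: (-0.8477)(-0.09986 + 0.3727i)(-0.7635) = (-0.06463 + 0.2412i)
|011⟩: (-0.8477)(-0.09986 + 0.3727i)(-0.6435 + 0.05521i) = (-0.03703 + 0.208i)
|100⟩: (0.5304)(-0.9226)(-0.7635) = 0.3736
|101⟩: (0.5304)(-0.9226)(-0.6435 + 0.05521i) = (0.3149 - 0.02702i)
|110⟩: (0.5304)(-0.09986 + 0.3727i)(-0.7635) = (0.04044 - 0.1509i)
|111⟩: (0.5304)(-0.09986 + 0.3727i)(-0.6435 + 0.05521i) = (0.02317 - 0.1301i)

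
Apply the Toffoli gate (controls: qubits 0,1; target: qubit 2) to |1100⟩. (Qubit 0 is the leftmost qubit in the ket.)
|1110⟩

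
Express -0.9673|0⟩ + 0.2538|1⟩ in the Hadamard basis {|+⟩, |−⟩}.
-0.5045|+⟩ - 0.8634|−⟩

With |ψ⟩ = α|0⟩ + β|1⟩, the Hadamard-basis coefficients are ⟨+|ψ⟩ = (α + β)/√2 and ⟨−|ψ⟩ = (α − β)/√2.
Here α = -0.9673, β = 0.2538: (α + β)/√2 = -0.5045, (α − β)/√2 = -0.8634.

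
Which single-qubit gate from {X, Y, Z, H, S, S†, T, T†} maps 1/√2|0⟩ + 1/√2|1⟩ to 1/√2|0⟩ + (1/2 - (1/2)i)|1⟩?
T†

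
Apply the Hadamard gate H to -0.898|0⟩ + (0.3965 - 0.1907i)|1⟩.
(-0.3546 - 0.1348i)|0⟩ + (-0.9153 + 0.1348i)|1⟩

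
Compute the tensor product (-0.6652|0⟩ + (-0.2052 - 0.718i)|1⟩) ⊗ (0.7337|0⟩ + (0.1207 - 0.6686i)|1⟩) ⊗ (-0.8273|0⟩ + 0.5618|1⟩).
0.4038|000⟩ - 0.2742|001⟩ + (0.06642 - 0.3679i)|010⟩ + (-0.04511 + 0.2499i)|011⟩ + (0.1246 + 0.4358i)|100⟩ + (-0.08458 - 0.296i)|101⟩ + (0.4176 - 0.04181i)|110⟩ + (-0.2836 + 0.02839i)|111⟩

amp(|b₁b₂…⟩) = product of the factor amplitudes for bits b₁, b₂, …; only kets whose every factor amplitude is nonzero survive.
|000⟩: (-0.6652)(0.7337)(-0.8273) = 0.4038
|001⟩: (-0.6652)(0.7337)(0.5618) = -0.2742
|010⟩: (-0.6652)(0.1207 - 0.6686i)(-0.8273) = (0.06642 - 0.3679i)
|011⟩: (-0.6652)(0.1207 - 0.6686i)(0.5618) = (-0.04511 + 0.2499i)
|100⟩: (-0.2052 - 0.718i)(0.7337)(-0.8273) = (0.1246 + 0.4358i)
|101⟩: (-0.2052 - 0.718i)(0.7337)(0.5618) = (-0.08458 - 0.296i)
|110⟩: (-0.2052 - 0.718i)(0.1207 - 0.6686i)(-0.8273) = (0.4176 - 0.04181i)
|111⟩: (-0.2052 - 0.718i)(0.1207 - 0.6686i)(0.5618) = (-0.2836 + 0.02839i)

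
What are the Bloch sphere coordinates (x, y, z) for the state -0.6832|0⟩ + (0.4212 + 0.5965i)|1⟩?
(-0.5755, -0.8151, -0.06646)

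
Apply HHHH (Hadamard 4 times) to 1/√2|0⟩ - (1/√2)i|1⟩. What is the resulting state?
1/√2|0⟩ - (1/√2)i|1⟩

H² = I, so an even number of Hadamards cancels: H^4 = I and the state is unchanged.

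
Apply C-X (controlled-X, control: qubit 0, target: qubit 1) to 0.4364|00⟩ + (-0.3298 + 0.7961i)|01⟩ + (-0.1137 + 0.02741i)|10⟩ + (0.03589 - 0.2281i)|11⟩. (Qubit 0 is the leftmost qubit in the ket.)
0.4364|00⟩ + (-0.3298 + 0.7961i)|01⟩ + (0.03589 - 0.2281i)|10⟩ + (-0.1137 + 0.02741i)|11⟩

C-X leaves the control-|0⟩ kets |00⟩, |01⟩ unchanged and applies X to qubit 1 on the control-|1⟩ pair (|10⟩, |11⟩).
X = [[0, 1], [1, 0]].
With a = amp(|10⟩) = (-0.1137 + 0.02741i) and b = amp(|11⟩) = (0.03589 - 0.2281i):
new amp(|10⟩) = (1)·b = (0.03589 - 0.2281i)
new amp(|11⟩) = (1)·a = (-0.1137 + 0.02741i)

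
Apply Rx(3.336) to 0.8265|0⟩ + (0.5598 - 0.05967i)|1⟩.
(-0.1396 - 0.5572i)|0⟩ + (-0.05433 - 0.8168i)|1⟩

Rx(3.336) = [[cos(θ/2), −i·sin(θ/2)], [−i·sin(θ/2), cos(θ/2)]]; θ = 3.336, cos(θ/2) ≈ -0.0970507, sin(θ/2) ≈ 0.995279.
With a = amp(|0⟩) = 0.8265 and b = amp(|1⟩) = (0.5598 - 0.05967i):
new amp(|0⟩) = (-0.0970507)·a + (-0.995279i)·b = (-0.1396 - 0.5572i)
new amp(|1⟩) = (-0.995279i)·a + (-0.0970507)·b = (-0.05433 - 0.8168i)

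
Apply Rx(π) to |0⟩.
-i|1⟩

Rx(π) = [[cos(θ/2), −i·sin(θ/2)], [−i·sin(θ/2), cos(θ/2)]]; θ = π, cos(θ/2) ≈ 0, sin(θ/2) ≈ 1.
With a = amp(|0⟩) = 1 and b = amp(|1⟩) = 0:
new amp(|0⟩) = (-i)·b = 0
new amp(|1⟩) = (-i)·a = -i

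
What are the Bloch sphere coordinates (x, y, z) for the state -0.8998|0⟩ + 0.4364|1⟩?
(-0.7853, 0, 0.6192)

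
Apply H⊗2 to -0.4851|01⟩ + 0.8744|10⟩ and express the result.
0.1947|00⟩ + 0.6798|01⟩ - 0.6798|10⟩ - 0.1947|11⟩

H⊗2 gives amp(|y⟩) = (1/2) Σ_x (−1)^(x·y) amp(|x⟩), where x·y is the number of positions in which both x and y have a 1.
|00⟩: (-0.4851 + 0.8744)/2 = 0.1947
|01⟩: (0.4851 + 0.8744)/2 = 0.6798
|10⟩: (-0.4851 - 0.8744)/2 = -0.6798
|11⟩: (0.4851 - 0.8744)/2 = -0.1947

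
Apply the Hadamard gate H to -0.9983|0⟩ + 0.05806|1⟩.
-0.6649|0⟩ - 0.747|1⟩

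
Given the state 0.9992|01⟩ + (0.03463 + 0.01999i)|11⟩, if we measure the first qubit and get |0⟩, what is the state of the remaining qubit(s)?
|1⟩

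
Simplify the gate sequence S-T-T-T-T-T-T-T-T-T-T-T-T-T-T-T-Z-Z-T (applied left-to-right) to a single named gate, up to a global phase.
S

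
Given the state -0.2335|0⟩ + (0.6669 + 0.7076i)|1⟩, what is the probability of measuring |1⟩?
0.9455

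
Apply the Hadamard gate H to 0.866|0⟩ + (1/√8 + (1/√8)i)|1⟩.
(0.8624 + 0.25i)|0⟩ + (0.3624 - 0.25i)|1⟩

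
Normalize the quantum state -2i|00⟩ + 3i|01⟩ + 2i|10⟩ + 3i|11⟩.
-0.3922i|00⟩ + 0.5883i|01⟩ + 0.3922i|10⟩ + 0.5883i|11⟩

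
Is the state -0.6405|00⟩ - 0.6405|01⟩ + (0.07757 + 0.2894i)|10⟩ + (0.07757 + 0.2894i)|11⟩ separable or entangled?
Separable

Writing the state as a|00⟩ + b|01⟩ + c|10⟩ + d|11⟩, it is a product state iff ad − bc = 0.
Here (a, b, c, d) = (-0.6405, -0.6405, (0.07757 + 0.2894i), (0.07757 + 0.2894i)): ad − bc = (-0.6405)(0.07757 + 0.2894i) − (-0.6405)(0.07757 + 0.2894i) = 0, so the state is separable.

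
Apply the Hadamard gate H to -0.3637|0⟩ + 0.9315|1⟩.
0.4015|0⟩ - 0.9158|1⟩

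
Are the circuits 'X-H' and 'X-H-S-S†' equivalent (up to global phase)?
Yes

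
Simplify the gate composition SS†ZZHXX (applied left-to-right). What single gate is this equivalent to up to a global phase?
H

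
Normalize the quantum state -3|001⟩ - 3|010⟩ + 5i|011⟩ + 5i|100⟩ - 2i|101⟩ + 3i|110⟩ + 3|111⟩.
-0.3162|001⟩ - 0.3162|010⟩ + 0.527i|011⟩ + 0.527i|100⟩ - 0.2108i|101⟩ + 0.3162i|110⟩ + 0.3162|111⟩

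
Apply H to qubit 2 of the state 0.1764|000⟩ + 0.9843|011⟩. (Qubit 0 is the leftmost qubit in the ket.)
0.1247|000⟩ + 0.1247|001⟩ + 0.696|010⟩ - 0.696|011⟩

H on qubit 2 mixes each pair of kets that differ only in qubit 2: amplitudes (a, b) of (|…0…⟩, |…1…⟩) become ((a + b)/√2, (a − b)/√2). Kets absent from the input have amplitude 0.
(|000⟩, |001⟩): (a, b) = (0.1764, 0) → (0.1247, 0.1247)
(|010⟩, |011⟩): (a, b) = (0, 0.9843) → (0.696, -0.696)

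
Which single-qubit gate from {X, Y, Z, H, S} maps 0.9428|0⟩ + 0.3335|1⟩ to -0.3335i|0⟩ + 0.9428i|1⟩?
Y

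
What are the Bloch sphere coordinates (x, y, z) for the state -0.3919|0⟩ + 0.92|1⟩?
(-0.7211, 0, -0.6928)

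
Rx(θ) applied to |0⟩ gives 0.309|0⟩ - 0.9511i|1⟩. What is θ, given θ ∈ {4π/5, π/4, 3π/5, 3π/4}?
4π/5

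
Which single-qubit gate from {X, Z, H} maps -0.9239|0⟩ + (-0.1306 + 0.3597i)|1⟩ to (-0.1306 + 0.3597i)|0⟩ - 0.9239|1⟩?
X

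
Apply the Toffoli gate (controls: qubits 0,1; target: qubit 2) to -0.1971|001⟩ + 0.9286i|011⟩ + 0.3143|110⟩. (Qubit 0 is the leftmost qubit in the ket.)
-0.1971|001⟩ + 0.9286i|011⟩ + 0.3143|111⟩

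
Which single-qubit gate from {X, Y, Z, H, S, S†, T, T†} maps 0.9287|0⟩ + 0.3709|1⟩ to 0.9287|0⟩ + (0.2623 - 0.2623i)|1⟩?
T†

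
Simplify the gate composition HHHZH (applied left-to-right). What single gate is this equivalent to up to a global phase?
X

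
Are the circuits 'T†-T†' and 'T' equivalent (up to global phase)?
No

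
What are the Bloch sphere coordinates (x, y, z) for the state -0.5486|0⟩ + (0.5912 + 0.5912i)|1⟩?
(-0.6487, -0.6487, -0.3981)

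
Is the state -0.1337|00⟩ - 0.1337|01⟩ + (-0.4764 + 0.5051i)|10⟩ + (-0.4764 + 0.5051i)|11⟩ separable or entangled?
Separable

Writing the state as a|00⟩ + b|01⟩ + c|10⟩ + d|11⟩, it is a product state iff ad − bc = 0.
Here (a, b, c, d) = (-0.1337, -0.1337, (-0.4764 + 0.5051i), (-0.4764 + 0.5051i)): ad − bc = (-0.1337)(-0.4764 + 0.5051i) − (-0.1337)(-0.4764 + 0.5051i) = 0, so the state is separable.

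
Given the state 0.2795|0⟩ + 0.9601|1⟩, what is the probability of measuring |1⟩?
0.9218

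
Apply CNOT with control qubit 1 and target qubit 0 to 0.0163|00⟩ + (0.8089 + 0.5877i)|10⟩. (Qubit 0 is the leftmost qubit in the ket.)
0.0163|00⟩ + (0.8089 + 0.5877i)|10⟩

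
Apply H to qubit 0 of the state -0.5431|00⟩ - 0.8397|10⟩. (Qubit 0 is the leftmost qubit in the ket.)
-0.9778|00⟩ + 0.2097|10⟩

H on qubit 0 mixes each pair of kets that differ only in qubit 0: amplitudes (a, b) of (|…0…⟩, |…1…⟩) become ((a + b)/√2, (a − b)/√2). Kets absent from the input have amplitude 0.
(|00⟩, |10⟩): (a, b) = (-0.5431, -0.8397) → (-0.9778, 0.2097)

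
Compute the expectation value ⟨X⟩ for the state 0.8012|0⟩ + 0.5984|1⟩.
0.9589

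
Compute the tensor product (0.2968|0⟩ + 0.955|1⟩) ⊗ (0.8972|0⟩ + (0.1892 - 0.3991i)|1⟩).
0.2663|00⟩ + (0.05615 - 0.1185i)|01⟩ + 0.8568|10⟩ + (0.1807 - 0.3811i)|11⟩

amp(|b₁b₂…⟩) = product of the factor amplitudes for bits b₁, b₂, …; only kets whose every factor amplitude is nonzero survive.
|00⟩: (0.2968)(0.8972) = 0.2663
|01⟩: (0.2968)(0.1892 - 0.3991i) = (0.05615 - 0.1185i)
|10⟩: (0.955)(0.8972) = 0.8568
|11⟩: (0.955)(0.1892 - 0.3991i) = (0.1807 - 0.3811i)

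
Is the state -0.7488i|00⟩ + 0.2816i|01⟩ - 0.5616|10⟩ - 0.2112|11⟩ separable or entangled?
Entangled

Writing the state as a|00⟩ + b|01⟩ + c|10⟩ + d|11⟩, it is a product state iff ad − bc = 0.
Here (a, b, c, d) = (-0.7488i, 0.2816i, -0.5616, -0.2112): ad − bc = (-0.7488i)(-0.2112) − (0.2816i)(-0.5616) = 0.3163i ≠ 0, so the state is entangled.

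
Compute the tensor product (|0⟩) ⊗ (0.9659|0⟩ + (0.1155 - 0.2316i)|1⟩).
0.9659|00⟩ + (0.1155 - 0.2316i)|01⟩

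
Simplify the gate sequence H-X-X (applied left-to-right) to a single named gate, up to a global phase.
H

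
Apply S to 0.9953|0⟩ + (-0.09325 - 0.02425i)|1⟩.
0.9953|0⟩ + (0.02425 - 0.09325i)|1⟩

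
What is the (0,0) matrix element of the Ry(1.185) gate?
0.8295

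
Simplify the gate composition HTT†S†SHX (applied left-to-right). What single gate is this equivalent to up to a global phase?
X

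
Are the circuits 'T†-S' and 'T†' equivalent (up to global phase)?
No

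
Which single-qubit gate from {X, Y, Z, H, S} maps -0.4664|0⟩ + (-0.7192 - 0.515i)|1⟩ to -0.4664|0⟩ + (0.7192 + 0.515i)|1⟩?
Z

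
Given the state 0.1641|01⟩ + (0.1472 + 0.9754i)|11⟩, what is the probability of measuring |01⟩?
0.02693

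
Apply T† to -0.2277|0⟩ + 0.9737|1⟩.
-0.2277|0⟩ + (0.6885 - 0.6885i)|1⟩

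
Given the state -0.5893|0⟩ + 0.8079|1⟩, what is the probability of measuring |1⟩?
0.6527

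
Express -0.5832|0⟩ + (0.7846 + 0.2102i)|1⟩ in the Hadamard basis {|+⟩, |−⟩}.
(0.1424 + 0.1486i)|+⟩ + (-0.9672 - 0.1486i)|−⟩

With |ψ⟩ = α|0⟩ + β|1⟩, the Hadamard-basis coefficients are ⟨+|ψ⟩ = (α + β)/√2 and ⟨−|ψ⟩ = (α − β)/√2.
Here α = -0.5832, β = (0.7846 + 0.2102i): (α + β)/√2 = (0.1424 + 0.1486i), (α − β)/√2 = (-0.9672 - 0.1486i).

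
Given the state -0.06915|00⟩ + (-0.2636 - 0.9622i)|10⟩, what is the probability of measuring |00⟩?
0.004782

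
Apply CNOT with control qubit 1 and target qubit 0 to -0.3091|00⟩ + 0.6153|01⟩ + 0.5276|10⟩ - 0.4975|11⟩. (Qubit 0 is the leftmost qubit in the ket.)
-0.3091|00⟩ - 0.4975|01⟩ + 0.5276|10⟩ + 0.6153|11⟩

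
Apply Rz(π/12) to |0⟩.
(0.9914 - 0.1305i)|0⟩

Rz(π/12) = [[e^(−iθ/2), 0], [0, e^(iθ/2)]] with e^(±iθ/2) = cos(θ/2) ± i·sin(θ/2); θ = π/12, cos(θ/2) ≈ 0.991445, sin(θ/2) ≈ 0.130526.
With a = amp(|0⟩) = 1 and b = amp(|1⟩) = 0:
new amp(|0⟩) = (0.991445 - 0.130526i)·a = (0.9914 - 0.1305i)
new amp(|1⟩) = (0.991445 + 0.130526i)·b = 0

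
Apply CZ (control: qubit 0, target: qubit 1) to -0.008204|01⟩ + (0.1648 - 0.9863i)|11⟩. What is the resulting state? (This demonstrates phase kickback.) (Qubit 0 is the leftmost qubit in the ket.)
-0.008204|01⟩ + (-0.1648 + 0.9863i)|11⟩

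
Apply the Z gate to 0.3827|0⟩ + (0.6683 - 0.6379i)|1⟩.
0.3827|0⟩ + (-0.6683 + 0.6379i)|1⟩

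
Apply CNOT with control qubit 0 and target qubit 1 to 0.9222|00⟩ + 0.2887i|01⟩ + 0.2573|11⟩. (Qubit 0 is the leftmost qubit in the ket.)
0.9222|00⟩ + 0.2887i|01⟩ + 0.2573|10⟩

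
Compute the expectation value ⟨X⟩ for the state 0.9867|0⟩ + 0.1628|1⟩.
0.3213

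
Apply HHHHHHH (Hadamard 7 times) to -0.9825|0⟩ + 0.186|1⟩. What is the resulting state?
-0.5632|0⟩ - 0.8263|1⟩

H² = I, so H^7 = H: a single Hadamard. With (a, b) = (-0.9825, 0.186), H gives ((a + b)/√2, (a − b)/√2) = (-0.5632, -0.8263).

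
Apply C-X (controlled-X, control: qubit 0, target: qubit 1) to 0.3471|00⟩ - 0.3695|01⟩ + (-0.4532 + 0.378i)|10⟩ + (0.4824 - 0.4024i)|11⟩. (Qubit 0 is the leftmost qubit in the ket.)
0.3471|00⟩ - 0.3695|01⟩ + (0.4824 - 0.4024i)|10⟩ + (-0.4532 + 0.378i)|11⟩

C-X leaves the control-|0⟩ kets |00⟩, |01⟩ unchanged and applies X to qubit 1 on the control-|1⟩ pair (|10⟩, |11⟩).
X = [[0, 1], [1, 0]].
With a = amp(|10⟩) = (-0.4532 + 0.378i) and b = amp(|11⟩) = (0.4824 - 0.4024i):
new amp(|10⟩) = (1)·b = (0.4824 - 0.4024i)
new amp(|11⟩) = (1)·a = (-0.4532 + 0.378i)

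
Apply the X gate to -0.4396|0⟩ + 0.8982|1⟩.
0.8982|0⟩ - 0.4396|1⟩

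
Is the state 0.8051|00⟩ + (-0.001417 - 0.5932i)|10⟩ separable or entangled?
Separable

Writing the state as a|00⟩ + b|01⟩ + c|10⟩ + d|11⟩, it is a product state iff ad − bc = 0.
Here (a, b, c, d) = (0.8051, 0, (-0.001417 - 0.5932i), 0): ad − bc = (0.8051)(0) − (0)(-0.001417 - 0.5932i) = 0, so the state is separable.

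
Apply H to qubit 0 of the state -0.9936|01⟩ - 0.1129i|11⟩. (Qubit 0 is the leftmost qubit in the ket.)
(-0.7026 - 0.07983i)|01⟩ + (-0.7026 + 0.07983i)|11⟩

H on qubit 0 mixes each pair of kets that differ only in qubit 0: amplitudes (a, b) of (|…0…⟩, |…1…⟩) become ((a + b)/√2, (a − b)/√2). Kets absent from the input have amplitude 0.
(|01⟩, |11⟩): (a, b) = (-0.9936, -0.1129i) → ((-0.7026 - 0.07983i), (-0.7026 + 0.07983i))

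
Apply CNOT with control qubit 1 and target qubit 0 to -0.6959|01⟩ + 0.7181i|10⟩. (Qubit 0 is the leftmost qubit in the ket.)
0.7181i|10⟩ - 0.6959|11⟩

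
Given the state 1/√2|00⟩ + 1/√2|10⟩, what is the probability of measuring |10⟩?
1/2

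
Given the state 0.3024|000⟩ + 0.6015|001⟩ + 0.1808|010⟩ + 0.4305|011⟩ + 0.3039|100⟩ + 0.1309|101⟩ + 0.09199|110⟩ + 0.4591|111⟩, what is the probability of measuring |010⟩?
0.03269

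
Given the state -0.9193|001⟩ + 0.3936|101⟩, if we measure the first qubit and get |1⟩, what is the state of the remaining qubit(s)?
|01⟩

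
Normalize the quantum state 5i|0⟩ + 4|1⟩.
0.7809i|0⟩ + 0.6247|1⟩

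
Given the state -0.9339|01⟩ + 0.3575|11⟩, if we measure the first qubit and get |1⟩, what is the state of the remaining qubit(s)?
|1⟩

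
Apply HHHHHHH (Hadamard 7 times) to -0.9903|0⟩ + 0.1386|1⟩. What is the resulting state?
-0.6022|0⟩ - 0.7983|1⟩

H² = I, so H^7 = H: a single Hadamard. With (a, b) = (-0.9903, 0.1386), H gives ((a + b)/√2, (a − b)/√2) = (-0.6022, -0.7983).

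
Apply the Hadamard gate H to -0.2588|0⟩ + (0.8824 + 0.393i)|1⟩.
(0.441 + 0.2779i)|0⟩ + (-0.807 - 0.2779i)|1⟩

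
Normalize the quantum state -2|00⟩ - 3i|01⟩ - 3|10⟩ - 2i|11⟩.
-0.3922|00⟩ - 0.5883i|01⟩ - 0.5883|10⟩ - 0.3922i|11⟩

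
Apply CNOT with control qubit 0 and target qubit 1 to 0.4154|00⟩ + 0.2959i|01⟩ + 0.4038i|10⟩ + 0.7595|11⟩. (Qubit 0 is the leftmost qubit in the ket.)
0.4154|00⟩ + 0.2959i|01⟩ + 0.7595|10⟩ + 0.4038i|11⟩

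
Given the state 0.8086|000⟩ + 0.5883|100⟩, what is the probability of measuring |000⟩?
0.6538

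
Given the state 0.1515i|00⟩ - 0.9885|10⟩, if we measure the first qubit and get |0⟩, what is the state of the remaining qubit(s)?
i|0⟩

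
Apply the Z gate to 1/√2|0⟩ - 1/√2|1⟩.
1/√2|0⟩ + 1/√2|1⟩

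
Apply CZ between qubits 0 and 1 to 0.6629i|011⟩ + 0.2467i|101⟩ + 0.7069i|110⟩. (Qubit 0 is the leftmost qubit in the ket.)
0.6629i|011⟩ + 0.2467i|101⟩ - 0.7069i|110⟩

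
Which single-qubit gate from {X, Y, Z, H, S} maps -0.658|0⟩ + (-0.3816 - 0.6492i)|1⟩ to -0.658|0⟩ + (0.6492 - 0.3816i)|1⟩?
S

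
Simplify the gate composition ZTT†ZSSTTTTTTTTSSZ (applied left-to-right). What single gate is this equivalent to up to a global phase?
Z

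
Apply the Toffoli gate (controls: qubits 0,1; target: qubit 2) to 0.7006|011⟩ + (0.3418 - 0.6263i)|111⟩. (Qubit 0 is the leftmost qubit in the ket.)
0.7006|011⟩ + (0.3418 - 0.6263i)|110⟩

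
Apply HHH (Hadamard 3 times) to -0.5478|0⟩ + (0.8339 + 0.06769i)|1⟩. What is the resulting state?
(0.2023 + 0.04786i)|0⟩ + (-0.977 - 0.04786i)|1⟩

H² = I, so H^3 = H: a single Hadamard. With (a, b) = (-0.5478, (0.8339 + 0.06769i)), H gives ((a + b)/√2, (a − b)/√2) = ((0.2023 + 0.04786i), (-0.977 - 0.04786i)).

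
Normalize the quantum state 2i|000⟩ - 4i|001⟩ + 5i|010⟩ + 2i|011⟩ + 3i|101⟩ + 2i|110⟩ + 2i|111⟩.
0.2462i|000⟩ - 0.4924i|001⟩ + 0.6155i|010⟩ + 0.2462i|011⟩ + 0.3693i|101⟩ + 0.2462i|110⟩ + 0.2462i|111⟩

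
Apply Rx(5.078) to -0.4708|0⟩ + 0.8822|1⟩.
(0.3879 - 0.5i)|0⟩ + (-0.7268 + 0.2668i)|1⟩

Rx(5.078) = [[cos(θ/2), −i·sin(θ/2)], [−i·sin(θ/2), cos(θ/2)]]; θ = 5.078, cos(θ/2) ≈ -0.823869, sin(θ/2) ≈ 0.56678.
With a = amp(|0⟩) = -0.4708 and b = amp(|1⟩) = 0.8822:
new amp(|0⟩) = (-0.823869)·a + (-0.56678i)·b = (0.3879 - 0.5i)
new amp(|1⟩) = (-0.56678i)·a + (-0.823869)·b = (-0.7268 + 0.2668i)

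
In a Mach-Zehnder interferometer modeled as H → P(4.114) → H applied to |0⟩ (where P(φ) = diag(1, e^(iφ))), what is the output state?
(0.2183 - 0.4131i)|0⟩ + (0.7817 + 0.4131i)|1⟩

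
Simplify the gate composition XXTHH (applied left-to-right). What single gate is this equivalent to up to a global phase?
T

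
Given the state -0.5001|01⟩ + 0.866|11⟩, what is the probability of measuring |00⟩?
0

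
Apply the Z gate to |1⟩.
-|1⟩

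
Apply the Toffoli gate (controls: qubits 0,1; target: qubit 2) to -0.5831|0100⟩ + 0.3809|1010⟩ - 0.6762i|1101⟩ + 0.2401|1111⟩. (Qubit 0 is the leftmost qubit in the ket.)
-0.5831|0100⟩ + 0.3809|1010⟩ + 0.2401|1101⟩ - 0.6762i|1111⟩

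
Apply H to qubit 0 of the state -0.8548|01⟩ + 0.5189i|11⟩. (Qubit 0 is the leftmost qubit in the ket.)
(-0.6044 + 0.3669i)|01⟩ + (-0.6044 - 0.3669i)|11⟩

H on qubit 0 mixes each pair of kets that differ only in qubit 0: amplitudes (a, b) of (|…0…⟩, |…1…⟩) become ((a + b)/√2, (a − b)/√2). Kets absent from the input have amplitude 0.
(|01⟩, |11⟩): (a, b) = (-0.8548, 0.5189i) → ((-0.6044 + 0.3669i), (-0.6044 - 0.3669i))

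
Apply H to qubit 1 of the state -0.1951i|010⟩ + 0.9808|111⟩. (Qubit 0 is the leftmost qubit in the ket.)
-0.138i|000⟩ + 0.138i|010⟩ + 0.6935|101⟩ - 0.6935|111⟩

H on qubit 1 mixes each pair of kets that differ only in qubit 1: amplitudes (a, b) of (|…0…⟩, |…1…⟩) become ((a + b)/√2, (a − b)/√2). Kets absent from the input have amplitude 0.
(|000⟩, |010⟩): (a, b) = (0, -0.1951i) → (-0.138i, 0.138i)
(|101⟩, |111⟩): (a, b) = (0, 0.9808) → (0.6935, -0.6935)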